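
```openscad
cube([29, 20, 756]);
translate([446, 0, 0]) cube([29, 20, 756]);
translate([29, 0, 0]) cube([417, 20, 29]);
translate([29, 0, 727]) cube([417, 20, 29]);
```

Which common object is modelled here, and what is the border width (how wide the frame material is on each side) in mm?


A picture frame. The border width is 29 mm.

Four thin pieces enclosing a rectangular opening — a picture frame. The two full-height stiles are 756 mm tall; the top rail sits at z = 727 and is 29 mm tall, so the border above the opening is 756 − 727 = 29 mm, matching the stile x-width.


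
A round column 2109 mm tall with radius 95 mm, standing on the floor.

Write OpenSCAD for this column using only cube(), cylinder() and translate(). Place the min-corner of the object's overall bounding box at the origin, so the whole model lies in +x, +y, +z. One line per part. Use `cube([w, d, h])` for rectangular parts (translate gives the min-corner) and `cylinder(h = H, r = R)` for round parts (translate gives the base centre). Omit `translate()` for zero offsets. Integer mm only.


translate([95, 95, 0]) cylinder(h = 2109, r = 95);


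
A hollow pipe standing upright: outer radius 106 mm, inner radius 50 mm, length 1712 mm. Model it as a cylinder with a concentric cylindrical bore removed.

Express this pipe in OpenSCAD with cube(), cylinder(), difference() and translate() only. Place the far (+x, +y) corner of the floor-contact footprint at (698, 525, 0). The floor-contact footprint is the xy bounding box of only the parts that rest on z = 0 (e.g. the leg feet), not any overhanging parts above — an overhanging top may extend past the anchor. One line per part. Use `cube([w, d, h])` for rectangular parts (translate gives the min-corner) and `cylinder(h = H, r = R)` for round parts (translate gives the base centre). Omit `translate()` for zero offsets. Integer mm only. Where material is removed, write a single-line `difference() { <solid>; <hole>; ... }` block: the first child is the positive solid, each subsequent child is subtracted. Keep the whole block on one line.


difference() { translate([592, 419, 0]) cylinder(h = 1712, r = 106); translate([592, 419, 0]) cylinder(h = 1712, r = 50); }


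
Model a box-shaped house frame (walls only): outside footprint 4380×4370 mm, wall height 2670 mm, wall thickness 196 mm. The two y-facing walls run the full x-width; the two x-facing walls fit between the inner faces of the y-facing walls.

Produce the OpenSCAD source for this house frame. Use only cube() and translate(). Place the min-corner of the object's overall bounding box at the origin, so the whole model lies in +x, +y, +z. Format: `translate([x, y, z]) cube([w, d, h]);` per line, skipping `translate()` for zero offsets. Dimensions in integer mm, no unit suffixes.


cube([4380, 196, 2670]);
translate([0, 4174, 0]) cube([4380, 196, 2670]);
translate([0, 196, 0]) cube([196, 3978, 2670]);
translate([4184, 196, 0]) cube([196, 3978, 2670]);


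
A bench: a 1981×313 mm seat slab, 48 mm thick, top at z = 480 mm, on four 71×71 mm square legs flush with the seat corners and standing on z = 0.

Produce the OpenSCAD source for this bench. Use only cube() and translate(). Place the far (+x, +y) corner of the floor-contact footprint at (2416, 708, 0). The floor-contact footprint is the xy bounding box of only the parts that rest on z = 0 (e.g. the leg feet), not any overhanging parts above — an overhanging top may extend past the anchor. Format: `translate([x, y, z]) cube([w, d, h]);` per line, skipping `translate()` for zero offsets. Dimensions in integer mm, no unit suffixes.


// leg_h = 480 − 48 = 432
translate([435, 395, 432]) cube([1981, 313, 48]);
translate([435, 395, 0]) cube([71, 71, 432]);
translate([435, 637, 0]) cube([71, 71, 432]);
translate([2345, 395, 0]) cube([71, 71, 432]);
translate([2345, 637, 0]) cube([71, 71, 432]);


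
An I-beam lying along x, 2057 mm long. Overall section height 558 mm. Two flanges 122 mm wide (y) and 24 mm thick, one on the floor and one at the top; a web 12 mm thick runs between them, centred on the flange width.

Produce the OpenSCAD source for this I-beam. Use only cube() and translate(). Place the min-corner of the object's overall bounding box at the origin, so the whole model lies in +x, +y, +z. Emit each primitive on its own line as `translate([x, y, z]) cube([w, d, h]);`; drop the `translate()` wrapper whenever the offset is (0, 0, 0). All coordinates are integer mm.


cube([2057, 122, 24]);
translate([0, 55, 24]) cube([2057, 12, 510]);
translate([0, 0, 534]) cube([2057, 122, 24]);


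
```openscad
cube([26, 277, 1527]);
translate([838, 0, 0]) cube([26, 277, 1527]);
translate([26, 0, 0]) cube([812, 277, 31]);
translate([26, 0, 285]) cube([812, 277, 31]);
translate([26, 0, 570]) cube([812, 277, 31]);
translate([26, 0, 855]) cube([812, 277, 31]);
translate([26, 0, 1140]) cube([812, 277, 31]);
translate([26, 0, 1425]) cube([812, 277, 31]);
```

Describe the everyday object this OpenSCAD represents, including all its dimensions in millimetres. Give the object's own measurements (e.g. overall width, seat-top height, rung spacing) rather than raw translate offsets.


An open bookshelf. Two side panels, each 26 mm thick, 277 mm deep and 1527 mm tall, stand 864 mm apart (outside-to-outside). Between them sit 6 shelves, each 31 mm thick and 277 mm deep, spanning the full gap between the sides. The bottom shelf rests on the floor (its underside at z = 0) and the clear gap between one shelf's top and the next shelf's underside is 254 mm.


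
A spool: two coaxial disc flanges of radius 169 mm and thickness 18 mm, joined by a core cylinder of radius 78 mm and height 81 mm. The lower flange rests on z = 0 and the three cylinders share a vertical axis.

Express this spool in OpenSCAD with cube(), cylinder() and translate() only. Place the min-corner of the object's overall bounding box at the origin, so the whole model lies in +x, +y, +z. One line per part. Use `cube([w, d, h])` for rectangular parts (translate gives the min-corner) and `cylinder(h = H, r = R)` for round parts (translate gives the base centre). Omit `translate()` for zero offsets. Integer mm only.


translate([169, 169, 0]) cylinder(h = 18, r = 169);
translate([169, 169, 18]) cylinder(h = 81, r = 78);
translate([169, 169, 99]) cylinder(h = 18, r = 169);


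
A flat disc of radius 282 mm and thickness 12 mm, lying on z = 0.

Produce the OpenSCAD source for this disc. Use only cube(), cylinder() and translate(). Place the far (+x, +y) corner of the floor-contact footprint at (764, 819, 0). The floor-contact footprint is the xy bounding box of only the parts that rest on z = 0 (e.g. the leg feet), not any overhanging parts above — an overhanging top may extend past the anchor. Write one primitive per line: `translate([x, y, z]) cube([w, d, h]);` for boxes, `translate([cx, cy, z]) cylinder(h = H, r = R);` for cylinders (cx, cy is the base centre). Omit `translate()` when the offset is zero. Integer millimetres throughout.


translate([482, 537, 0]) cylinder(h = 12, r = 282);


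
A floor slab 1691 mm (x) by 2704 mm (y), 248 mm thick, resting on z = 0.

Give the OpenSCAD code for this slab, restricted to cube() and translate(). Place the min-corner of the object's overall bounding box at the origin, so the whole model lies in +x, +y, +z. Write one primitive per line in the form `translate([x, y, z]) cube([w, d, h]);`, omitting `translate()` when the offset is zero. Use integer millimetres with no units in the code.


cube([1691, 2704, 248]);


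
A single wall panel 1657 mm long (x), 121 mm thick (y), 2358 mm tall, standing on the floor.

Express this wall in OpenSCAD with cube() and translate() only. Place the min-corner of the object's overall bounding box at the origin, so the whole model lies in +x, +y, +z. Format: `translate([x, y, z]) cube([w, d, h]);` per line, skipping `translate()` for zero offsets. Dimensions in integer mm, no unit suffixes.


cube([1657, 121, 2358]);


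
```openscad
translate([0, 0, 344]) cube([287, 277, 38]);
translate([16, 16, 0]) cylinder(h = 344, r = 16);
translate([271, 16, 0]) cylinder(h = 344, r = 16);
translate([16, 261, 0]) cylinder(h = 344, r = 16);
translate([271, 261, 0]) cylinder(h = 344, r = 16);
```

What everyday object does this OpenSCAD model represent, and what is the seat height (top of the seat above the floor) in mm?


A stool. The seat height is 382 mm.

A 287×277×38 slab at z = 344 on four corner cylinders — a stool. The seat top is 344 + 38 = 382 mm.


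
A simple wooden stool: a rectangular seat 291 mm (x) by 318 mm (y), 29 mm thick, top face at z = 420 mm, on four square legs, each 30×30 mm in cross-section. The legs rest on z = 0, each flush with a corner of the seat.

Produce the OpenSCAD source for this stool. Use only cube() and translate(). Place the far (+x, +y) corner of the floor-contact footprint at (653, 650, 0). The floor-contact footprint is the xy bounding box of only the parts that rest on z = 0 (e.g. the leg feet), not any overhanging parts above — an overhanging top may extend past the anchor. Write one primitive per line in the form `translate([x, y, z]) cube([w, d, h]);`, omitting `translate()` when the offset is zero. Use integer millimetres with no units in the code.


// leg_h = 420 - 29 = 391
translate([362, 332, 391]) cube([291, 318, 29]);
translate([362, 332, 0]) cube([30, 30, 391]);
translate([623, 332, 0]) cube([30, 30, 391]);
translate([362, 620, 0]) cube([30, 30, 391]);
translate([623, 620, 0]) cube([30, 30, 391]);


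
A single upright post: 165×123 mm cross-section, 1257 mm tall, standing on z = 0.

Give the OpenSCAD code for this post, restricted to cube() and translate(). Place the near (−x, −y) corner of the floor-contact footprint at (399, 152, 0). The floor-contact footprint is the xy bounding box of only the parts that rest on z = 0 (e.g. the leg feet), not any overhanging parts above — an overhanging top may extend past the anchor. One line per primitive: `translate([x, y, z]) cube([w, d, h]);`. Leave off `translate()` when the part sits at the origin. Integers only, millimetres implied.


translate([399, 152, 0]) cube([165, 123, 1257]);


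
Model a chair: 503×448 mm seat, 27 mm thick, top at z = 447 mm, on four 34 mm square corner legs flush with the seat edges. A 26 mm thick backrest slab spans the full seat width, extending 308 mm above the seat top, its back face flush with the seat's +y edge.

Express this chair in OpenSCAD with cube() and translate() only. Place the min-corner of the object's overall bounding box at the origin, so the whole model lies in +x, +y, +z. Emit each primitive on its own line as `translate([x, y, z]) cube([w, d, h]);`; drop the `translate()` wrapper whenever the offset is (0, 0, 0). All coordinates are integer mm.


translate([0, 0, 420]) cube([503, 448, 27]);
cube([34, 34, 420]);
translate([469, 0, 0]) cube([34, 34, 420]);
translate([0, 414, 0]) cube([34, 34, 420]);
translate([469, 414, 0]) cube([34, 34, 420]);
translate([0, 422, 447]) cube([503, 26, 308]);


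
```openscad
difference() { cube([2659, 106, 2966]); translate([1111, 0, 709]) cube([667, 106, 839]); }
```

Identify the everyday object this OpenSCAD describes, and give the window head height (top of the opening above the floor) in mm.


A wall with a window opening. The window head height is 1548 mm.

A wall with a rectangular opening subtracted — a window. Sill at z = 709, opening 839 mm tall, so the head is at 709 + 839 = 1548 mm.


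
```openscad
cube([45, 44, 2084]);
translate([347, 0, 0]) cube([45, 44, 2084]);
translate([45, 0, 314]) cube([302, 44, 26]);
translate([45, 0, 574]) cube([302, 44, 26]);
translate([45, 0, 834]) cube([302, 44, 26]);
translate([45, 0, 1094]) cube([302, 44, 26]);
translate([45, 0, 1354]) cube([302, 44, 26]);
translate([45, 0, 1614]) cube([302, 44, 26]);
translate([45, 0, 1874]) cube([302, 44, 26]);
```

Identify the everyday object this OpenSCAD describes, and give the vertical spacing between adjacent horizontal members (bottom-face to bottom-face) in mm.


A ladder. The rung spacing is 260 mm.

Two tall 45×44 posts with 7 short bars between them — a ladder. Adjacent rungs sit at z = 314 and z = 574, so the spacing is 574 − 314 = 260 mm.


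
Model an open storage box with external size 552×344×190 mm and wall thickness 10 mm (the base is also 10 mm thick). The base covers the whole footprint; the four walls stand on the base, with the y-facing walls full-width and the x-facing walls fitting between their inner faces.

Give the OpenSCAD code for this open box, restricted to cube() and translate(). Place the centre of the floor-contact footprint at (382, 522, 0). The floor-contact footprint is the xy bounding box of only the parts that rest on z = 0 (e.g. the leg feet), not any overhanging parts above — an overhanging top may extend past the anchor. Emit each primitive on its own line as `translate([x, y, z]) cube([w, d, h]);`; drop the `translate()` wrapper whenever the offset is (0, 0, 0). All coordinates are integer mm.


translate([106, 350, 0]) cube([552, 344, 10]);
translate([106, 350, 10]) cube([552, 10, 180]);
translate([106, 684, 10]) cube([552, 10, 180]);
translate([106, 360, 10]) cube([10, 324, 180]);
translate([648, 360, 10]) cube([10, 324, 180]);


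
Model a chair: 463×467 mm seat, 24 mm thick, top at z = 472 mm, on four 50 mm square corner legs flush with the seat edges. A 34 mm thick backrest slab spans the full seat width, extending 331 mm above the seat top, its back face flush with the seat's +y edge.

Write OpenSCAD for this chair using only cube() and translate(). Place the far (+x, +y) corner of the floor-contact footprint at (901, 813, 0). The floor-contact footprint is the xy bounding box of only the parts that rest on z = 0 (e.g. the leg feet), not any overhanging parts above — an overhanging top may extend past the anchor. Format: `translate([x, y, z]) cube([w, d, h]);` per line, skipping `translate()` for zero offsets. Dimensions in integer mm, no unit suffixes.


// leg_h = 472 - 24 = 448
translate([438, 346, 448]) cube([463, 467, 24]);
translate([438, 346, 0]) cube([50, 50, 448]);
translate([851, 346, 0]) cube([50, 50, 448]);
translate([438, 763, 0]) cube([50, 50, 448]);
translate([851, 763, 0]) cube([50, 50, 448]);
translate([438, 779, 472]) cube([463, 34, 331]);


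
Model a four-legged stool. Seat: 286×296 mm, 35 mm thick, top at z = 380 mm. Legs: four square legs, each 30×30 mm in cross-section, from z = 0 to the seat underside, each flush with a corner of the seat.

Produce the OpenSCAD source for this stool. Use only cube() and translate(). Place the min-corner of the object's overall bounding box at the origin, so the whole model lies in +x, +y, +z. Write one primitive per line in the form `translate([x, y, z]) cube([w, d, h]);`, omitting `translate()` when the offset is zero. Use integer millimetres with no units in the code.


translate([0, 0, 345]) cube([286, 296, 35]);
cube([30, 30, 345]);
translate([256, 0, 0]) cube([30, 30, 345]);
translate([0, 266, 0]) cube([30, 30, 345]);
translate([256, 266, 0]) cube([30, 30, 345]);


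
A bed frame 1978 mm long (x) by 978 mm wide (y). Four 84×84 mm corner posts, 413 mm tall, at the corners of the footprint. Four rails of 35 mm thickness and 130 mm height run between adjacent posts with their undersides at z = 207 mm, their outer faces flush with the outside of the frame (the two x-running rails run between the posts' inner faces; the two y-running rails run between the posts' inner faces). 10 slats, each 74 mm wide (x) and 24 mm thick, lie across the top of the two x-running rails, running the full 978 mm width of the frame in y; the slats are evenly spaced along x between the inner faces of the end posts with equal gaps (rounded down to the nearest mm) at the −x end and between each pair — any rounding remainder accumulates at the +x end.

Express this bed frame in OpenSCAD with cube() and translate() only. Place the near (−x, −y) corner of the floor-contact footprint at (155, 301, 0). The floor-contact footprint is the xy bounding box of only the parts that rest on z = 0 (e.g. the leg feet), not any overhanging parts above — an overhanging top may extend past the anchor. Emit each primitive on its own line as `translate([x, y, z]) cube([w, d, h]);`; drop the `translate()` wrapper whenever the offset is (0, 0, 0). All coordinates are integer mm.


translate([155, 301, 0]) cube([84, 84, 413]);
translate([155, 1195, 0]) cube([84, 84, 413]);
translate([2049, 301, 0]) cube([84, 84, 413]);
translate([2049, 1195, 0]) cube([84, 84, 413]);
translate([239, 301, 207]) cube([1810, 35, 130]);
translate([239, 1244, 207]) cube([1810, 35, 130]);
translate([155, 385, 207]) cube([35, 810, 130]);
translate([2098, 385, 207]) cube([35, 810, 130]);
translate([336, 301, 337]) cube([74, 978, 24]);
translate([507, 301, 337]) cube([74, 978, 24]);
translate([678, 301, 337]) cube([74, 978, 24]);
translate([849, 301, 337]) cube([74, 978, 24]);
translate([1020, 301, 337]) cube([74, 978, 24]);
translate([1191, 301, 337]) cube([74, 978, 24]);
translate([1362, 301, 337]) cube([74, 978, 24]);
translate([1533, 301, 337]) cube([74, 978, 24]);
translate([1704, 301, 337]) cube([74, 978, 24]);
translate([1875, 301, 337]) cube([74, 978, 24]);


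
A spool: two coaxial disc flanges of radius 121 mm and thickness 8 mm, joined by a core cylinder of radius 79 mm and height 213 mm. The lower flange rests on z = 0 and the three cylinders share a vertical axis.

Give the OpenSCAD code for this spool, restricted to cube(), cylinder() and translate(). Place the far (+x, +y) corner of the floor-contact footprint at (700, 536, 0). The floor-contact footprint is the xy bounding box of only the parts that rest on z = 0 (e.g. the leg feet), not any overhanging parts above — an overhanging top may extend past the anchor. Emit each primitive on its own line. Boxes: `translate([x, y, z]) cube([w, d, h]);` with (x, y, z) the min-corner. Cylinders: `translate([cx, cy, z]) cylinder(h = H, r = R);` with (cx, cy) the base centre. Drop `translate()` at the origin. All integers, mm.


translate([579, 415, 0]) cylinder(h = 8, r = 121);
translate([579, 415, 8]) cylinder(h = 213, r = 79);
translate([579, 415, 221]) cylinder(h = 8, r = 121);


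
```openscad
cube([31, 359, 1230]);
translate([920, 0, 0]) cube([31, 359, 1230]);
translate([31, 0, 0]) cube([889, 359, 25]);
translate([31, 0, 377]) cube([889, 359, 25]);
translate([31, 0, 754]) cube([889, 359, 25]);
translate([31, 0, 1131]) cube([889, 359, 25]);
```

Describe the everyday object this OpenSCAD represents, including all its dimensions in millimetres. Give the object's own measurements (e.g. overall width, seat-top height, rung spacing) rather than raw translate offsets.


An open bookshelf. Two side panels, each 31 mm thick, 359 mm deep and 1230 mm tall, stand 951 mm apart (outside-to-outside). Between them sit 4 shelves, each 25 mm thick and 359 mm deep, spanning the full gap between the sides. The bottom shelf rests on the floor (its underside at z = 0) and the clear gap between one shelf's top and the next shelf's underside is 352 mm.


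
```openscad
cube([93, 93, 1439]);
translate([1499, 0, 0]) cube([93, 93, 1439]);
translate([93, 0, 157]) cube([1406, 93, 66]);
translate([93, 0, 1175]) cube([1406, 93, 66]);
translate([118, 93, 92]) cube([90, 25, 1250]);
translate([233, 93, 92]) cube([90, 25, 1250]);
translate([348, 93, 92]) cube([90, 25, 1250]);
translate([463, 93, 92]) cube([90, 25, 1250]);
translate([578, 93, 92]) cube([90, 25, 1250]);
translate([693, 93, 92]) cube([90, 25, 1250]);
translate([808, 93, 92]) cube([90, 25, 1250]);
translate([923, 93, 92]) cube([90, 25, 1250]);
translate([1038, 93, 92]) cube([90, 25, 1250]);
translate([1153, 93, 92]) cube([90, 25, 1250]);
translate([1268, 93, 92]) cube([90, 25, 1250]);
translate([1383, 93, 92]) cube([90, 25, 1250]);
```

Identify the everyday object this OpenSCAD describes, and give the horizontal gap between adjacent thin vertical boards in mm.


A fence section. The picket gap is 25 mm.

Two posts, two rails, 12 pickets — a fence section. Span 1406 mm holds 12 pickets of 90 mm with 13 equal gaps: ⌊(1406 − 12·90) / 13⌋ = 25 mm.


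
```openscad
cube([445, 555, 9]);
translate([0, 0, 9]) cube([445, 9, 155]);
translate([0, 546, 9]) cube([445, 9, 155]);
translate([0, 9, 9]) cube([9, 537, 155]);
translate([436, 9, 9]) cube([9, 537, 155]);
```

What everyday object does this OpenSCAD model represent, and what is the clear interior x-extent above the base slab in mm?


An open box. The internal width is 427 mm.

A 445×555 base slab with four walls standing on it — an open box. The base is 445 mm wide and the walls are 9 mm thick, so the internal width is 445 − 2 × 9 = 427 mm.


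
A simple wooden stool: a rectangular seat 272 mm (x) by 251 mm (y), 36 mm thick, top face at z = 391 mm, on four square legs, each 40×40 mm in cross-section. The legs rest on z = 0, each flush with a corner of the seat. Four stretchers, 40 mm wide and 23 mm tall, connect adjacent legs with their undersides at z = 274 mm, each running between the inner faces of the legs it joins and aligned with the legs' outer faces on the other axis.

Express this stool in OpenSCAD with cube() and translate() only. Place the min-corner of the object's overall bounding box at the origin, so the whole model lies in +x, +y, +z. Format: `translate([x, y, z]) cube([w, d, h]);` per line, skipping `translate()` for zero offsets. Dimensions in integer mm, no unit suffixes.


// leg_h = 391 - 36 = 355
// stretcher span = 272 - 2*40 = 192
translate([0, 0, 355]) cube([272, 251, 36]);
cube([40, 40, 355]);
translate([232, 0, 0]) cube([40, 40, 355]);
translate([0, 211, 0]) cube([40, 40, 355]);
translate([232, 211, 0]) cube([40, 40, 355]);
translate([40, 0, 274]) cube([192, 40, 23]);
translate([40, 211, 274]) cube([192, 40, 23]);
translate([0, 40, 274]) cube([40, 171, 23]);
translate([232, 40, 274]) cube([40, 171, 23]);


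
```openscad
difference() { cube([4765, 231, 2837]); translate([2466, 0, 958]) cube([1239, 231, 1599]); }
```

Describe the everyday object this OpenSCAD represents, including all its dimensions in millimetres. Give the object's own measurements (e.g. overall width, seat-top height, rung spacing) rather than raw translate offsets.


A wall 4765 mm long (x), 231 mm thick (y), 2837 mm tall, with a rectangular window opening cut through it. The opening is 1239 mm wide and 1599 mm tall; its sill is at z = 958 mm and its near (−x) edge is 2466 mm from the wall's −x end. The opening passes through the full wall thickness.


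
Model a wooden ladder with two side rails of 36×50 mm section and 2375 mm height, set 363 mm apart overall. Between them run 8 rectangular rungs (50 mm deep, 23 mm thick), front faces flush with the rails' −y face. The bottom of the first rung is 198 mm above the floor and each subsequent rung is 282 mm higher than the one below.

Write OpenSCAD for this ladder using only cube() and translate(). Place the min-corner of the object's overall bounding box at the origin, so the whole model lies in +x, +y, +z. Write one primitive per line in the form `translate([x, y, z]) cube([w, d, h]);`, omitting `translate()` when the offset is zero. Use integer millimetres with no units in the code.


cube([36, 50, 2375]);
translate([327, 0, 0]) cube([36, 50, 2375]);
translate([36, 0, 198]) cube([291, 50, 23]);
translate([36, 0, 480]) cube([291, 50, 23]);
translate([36, 0, 762]) cube([291, 50, 23]);
translate([36, 0, 1044]) cube([291, 50, 23]);
translate([36, 0, 1326]) cube([291, 50, 23]);
translate([36, 0, 1608]) cube([291, 50, 23]);
translate([36, 0, 1890]) cube([291, 50, 23]);
translate([36, 0, 2172]) cube([291, 50, 23]);


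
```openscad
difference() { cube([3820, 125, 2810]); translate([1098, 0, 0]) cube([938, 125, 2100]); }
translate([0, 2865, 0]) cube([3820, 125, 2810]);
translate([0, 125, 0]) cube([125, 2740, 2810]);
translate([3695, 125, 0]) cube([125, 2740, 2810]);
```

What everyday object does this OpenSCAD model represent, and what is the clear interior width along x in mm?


A single room. The interior width is 3570 mm.

Four walls enclosing a rectangle with a door in the front wall — a room. Outside width 3820 minus two 125 mm walls gives 3570 mm.


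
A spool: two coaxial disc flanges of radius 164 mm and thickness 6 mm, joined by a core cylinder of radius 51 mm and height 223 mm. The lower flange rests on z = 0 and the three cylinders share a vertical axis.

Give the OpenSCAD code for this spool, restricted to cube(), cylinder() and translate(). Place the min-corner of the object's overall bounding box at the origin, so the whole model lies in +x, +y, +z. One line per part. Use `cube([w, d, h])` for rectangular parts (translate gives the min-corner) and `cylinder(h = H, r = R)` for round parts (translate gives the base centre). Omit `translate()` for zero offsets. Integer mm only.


translate([164, 164, 0]) cylinder(h = 6, r = 164);
translate([164, 164, 6]) cylinder(h = 223, r = 51);
translate([164, 164, 229]) cylinder(h = 6, r = 164);


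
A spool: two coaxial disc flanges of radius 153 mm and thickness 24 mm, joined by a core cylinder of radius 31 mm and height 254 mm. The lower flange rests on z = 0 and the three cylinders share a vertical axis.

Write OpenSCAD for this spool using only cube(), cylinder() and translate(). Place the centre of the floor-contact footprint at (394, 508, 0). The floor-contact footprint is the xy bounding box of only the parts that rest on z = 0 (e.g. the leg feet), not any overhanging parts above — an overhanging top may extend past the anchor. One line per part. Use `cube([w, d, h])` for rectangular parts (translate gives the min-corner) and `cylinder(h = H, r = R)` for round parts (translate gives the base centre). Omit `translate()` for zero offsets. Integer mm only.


translate([394, 508, 0]) cylinder(h = 24, r = 153);
translate([394, 508, 24]) cylinder(h = 254, r = 31);
translate([394, 508, 278]) cylinder(h = 24, r = 153);


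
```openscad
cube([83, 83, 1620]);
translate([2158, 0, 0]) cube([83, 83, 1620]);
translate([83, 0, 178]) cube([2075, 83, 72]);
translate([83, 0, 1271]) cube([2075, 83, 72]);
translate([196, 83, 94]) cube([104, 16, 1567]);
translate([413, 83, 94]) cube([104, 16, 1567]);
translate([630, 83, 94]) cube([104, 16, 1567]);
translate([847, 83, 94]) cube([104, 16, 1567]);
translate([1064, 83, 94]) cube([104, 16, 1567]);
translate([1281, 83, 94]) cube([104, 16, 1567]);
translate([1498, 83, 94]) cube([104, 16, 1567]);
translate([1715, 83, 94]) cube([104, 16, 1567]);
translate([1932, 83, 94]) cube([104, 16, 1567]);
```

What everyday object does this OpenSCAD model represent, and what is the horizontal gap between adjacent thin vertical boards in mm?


A fence section. The picket gap is 113 mm.

Two posts, two rails, 9 pickets — a fence section. Span 2075 mm holds 9 pickets of 104 mm with 10 equal gaps: ⌊(2075 − 9·104) / 10⌋ = 113 mm.


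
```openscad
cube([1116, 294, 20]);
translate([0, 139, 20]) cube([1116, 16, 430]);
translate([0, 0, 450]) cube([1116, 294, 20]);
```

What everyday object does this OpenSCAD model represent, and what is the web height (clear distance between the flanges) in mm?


An I-beam. The web height is 430 mm.

Two wide flanges with a thin centred web — an I-beam. Overall 470 mm minus two 20 mm flanges gives a web of 470 − 2·20 = 430 mm.


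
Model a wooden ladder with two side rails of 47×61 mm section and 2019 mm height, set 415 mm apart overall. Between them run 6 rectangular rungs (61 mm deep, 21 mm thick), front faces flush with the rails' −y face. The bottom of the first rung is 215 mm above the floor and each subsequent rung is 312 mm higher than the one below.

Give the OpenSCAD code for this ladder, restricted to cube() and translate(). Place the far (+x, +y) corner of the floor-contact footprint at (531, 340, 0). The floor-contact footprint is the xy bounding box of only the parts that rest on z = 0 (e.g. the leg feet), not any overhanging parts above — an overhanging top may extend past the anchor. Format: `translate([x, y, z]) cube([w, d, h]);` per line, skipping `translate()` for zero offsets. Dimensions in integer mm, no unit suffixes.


// rung span = 415 - 2*47 = 321
// rung[k] z = 215 + k*312
translate([116, 279, 0]) cube([47, 61, 2019]);
translate([484, 279, 0]) cube([47, 61, 2019]);
translate([163, 279, 215]) cube([321, 61, 21]);
translate([163, 279, 527]) cube([321, 61, 21]);
translate([163, 279, 839]) cube([321, 61, 21]);
translate([163, 279, 1151]) cube([321, 61, 21]);
translate([163, 279, 1463]) cube([321, 61, 21]);
translate([163, 279, 1775]) cube([321, 61, 21]);


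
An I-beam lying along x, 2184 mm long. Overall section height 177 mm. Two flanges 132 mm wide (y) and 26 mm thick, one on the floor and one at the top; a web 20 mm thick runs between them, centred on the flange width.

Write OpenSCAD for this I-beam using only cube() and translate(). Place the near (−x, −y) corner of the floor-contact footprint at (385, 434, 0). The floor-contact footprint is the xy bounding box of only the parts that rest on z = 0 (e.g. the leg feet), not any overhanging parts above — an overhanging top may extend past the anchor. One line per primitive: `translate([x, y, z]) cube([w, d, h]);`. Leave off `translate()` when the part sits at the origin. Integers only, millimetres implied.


translate([385, 434, 0]) cube([2184, 132, 26]);
translate([385, 490, 26]) cube([2184, 20, 125]);
translate([385, 434, 151]) cube([2184, 132, 26]);


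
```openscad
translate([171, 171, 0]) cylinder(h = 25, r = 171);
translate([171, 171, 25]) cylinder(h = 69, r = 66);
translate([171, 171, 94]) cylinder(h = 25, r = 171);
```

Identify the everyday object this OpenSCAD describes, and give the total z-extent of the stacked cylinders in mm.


A spool. The overall height is 119 mm.

Three coaxial cylinders, large–small–large — a spool. Two 25 mm flanges and a 69 mm core give 25 + 69 + 25 = 119 mm.


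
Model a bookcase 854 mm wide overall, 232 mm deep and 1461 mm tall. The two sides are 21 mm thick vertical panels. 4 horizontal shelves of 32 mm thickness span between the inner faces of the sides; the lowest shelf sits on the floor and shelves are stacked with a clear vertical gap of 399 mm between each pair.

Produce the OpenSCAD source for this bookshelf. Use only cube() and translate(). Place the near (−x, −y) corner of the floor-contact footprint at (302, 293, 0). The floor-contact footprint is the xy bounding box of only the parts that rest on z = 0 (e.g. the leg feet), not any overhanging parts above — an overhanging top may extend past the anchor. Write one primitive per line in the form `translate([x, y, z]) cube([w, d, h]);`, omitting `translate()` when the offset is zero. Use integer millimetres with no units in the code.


translate([302, 293, 0]) cube([21, 232, 1461]);
translate([1135, 293, 0]) cube([21, 232, 1461]);
translate([323, 293, 0]) cube([812, 232, 32]);
translate([323, 293, 431]) cube([812, 232, 32]);
translate([323, 293, 862]) cube([812, 232, 32]);
translate([323, 293, 1293]) cube([812, 232, 32]);


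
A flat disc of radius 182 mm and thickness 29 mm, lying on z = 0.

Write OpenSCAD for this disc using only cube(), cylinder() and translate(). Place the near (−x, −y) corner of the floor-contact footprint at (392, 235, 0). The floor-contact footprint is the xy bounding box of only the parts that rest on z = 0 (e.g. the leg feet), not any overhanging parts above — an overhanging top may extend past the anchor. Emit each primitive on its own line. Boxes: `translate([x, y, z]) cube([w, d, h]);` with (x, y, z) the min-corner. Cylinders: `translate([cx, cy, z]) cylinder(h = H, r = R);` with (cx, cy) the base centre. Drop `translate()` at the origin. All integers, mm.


translate([574, 417, 0]) cylinder(h = 29, r = 182);


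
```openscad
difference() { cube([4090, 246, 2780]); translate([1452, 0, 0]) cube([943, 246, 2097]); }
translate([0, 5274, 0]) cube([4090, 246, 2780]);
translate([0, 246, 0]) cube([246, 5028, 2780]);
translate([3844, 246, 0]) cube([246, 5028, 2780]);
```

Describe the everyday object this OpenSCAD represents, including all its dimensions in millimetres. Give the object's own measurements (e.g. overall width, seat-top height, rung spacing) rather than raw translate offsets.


A single room: four walls, each 2780 mm tall and 246 mm thick, enclosing an outside footprint 4090×5520 mm (x × y), no floor or roof. The front and back walls (−y and +y sides) run the full x-width; the side walls fit between their inner faces. A door opening 943 mm wide and 2097 mm tall is cut through the front wall from the floor up, its −x edge 1452 mm from the wall's −x end.


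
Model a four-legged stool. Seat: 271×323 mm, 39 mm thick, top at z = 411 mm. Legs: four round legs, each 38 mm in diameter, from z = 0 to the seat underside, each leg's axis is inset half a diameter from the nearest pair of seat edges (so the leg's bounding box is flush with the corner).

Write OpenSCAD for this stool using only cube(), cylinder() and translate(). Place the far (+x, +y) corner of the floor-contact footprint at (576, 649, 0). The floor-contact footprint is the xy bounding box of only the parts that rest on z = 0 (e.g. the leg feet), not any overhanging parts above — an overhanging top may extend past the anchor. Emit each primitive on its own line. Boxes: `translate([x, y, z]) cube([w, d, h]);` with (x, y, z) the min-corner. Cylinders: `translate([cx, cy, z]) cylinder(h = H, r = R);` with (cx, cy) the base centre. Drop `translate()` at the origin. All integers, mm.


// leg_h = 411 - 39 = 372
translate([305, 326, 372]) cube([271, 323, 39]);
translate([324, 345, 0]) cylinder(h = 372, r = 19);
translate([557, 345, 0]) cylinder(h = 372, r = 19);
translate([324, 630, 0]) cylinder(h = 372, r = 19);
translate([557, 630, 0]) cylinder(h = 372, r = 19);


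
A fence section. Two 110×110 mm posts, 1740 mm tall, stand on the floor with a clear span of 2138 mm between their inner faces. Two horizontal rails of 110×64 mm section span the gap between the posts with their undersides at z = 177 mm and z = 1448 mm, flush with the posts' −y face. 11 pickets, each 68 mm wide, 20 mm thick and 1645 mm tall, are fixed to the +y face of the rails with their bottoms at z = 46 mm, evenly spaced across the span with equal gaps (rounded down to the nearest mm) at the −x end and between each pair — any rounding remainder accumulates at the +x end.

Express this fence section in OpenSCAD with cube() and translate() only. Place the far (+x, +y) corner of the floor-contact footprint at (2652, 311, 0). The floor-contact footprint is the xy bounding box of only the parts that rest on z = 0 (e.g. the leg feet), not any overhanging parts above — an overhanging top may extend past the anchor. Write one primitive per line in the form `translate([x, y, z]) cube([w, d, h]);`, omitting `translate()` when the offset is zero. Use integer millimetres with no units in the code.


translate([294, 201, 0]) cube([110, 110, 1740]);
translate([2542, 201, 0]) cube([110, 110, 1740]);
translate([404, 201, 177]) cube([2138, 110, 64]);
translate([404, 201, 1448]) cube([2138, 110, 64]);
translate([519, 311, 46]) cube([68, 20, 1645]);
translate([702, 311, 46]) cube([68, 20, 1645]);
translate([885, 311, 46]) cube([68, 20, 1645]);
translate([1068, 311, 46]) cube([68, 20, 1645]);
translate([1251, 311, 46]) cube([68, 20, 1645]);
translate([1434, 311, 46]) cube([68, 20, 1645]);
translate([1617, 311, 46]) cube([68, 20, 1645]);
translate([1800, 311, 46]) cube([68, 20, 1645]);
translate([1983, 311, 46]) cube([68, 20, 1645]);
translate([2166, 311, 46]) cube([68, 20, 1645]);
translate([2349, 311, 46]) cube([68, 20, 1645]);


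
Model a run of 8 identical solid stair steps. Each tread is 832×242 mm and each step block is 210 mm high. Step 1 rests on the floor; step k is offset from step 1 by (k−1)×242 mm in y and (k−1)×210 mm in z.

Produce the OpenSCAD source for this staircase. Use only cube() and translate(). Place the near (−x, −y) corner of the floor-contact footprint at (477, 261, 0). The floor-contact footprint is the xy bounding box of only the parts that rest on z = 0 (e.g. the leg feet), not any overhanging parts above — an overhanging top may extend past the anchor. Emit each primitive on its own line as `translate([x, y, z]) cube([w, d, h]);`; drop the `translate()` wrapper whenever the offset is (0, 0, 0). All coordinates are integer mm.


translate([477, 261, 0]) cube([832, 242, 210]);
translate([477, 503, 210]) cube([832, 242, 210]);
translate([477, 745, 420]) cube([832, 242, 210]);
translate([477, 987, 630]) cube([832, 242, 210]);
translate([477, 1229, 840]) cube([832, 242, 210]);
translate([477, 1471, 1050]) cube([832, 242, 210]);
translate([477, 1713, 1260]) cube([832, 242, 210]);
translate([477, 1955, 1470]) cube([832, 242, 210]);


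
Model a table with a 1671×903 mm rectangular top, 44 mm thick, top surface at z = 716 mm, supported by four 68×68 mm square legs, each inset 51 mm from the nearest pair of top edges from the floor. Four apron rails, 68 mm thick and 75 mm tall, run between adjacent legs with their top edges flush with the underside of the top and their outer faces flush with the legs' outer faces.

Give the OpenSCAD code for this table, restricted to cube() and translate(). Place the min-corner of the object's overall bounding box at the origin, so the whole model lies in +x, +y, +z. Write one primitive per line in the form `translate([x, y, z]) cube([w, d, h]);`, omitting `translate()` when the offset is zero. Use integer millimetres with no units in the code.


// leg_h = 716 - 44 = 672
// apron z = 672 - 75 = 597
translate([0, 0, 672]) cube([1671, 903, 44]);
translate([51, 51, 0]) cube([68, 68, 672]);
translate([1552, 51, 0]) cube([68, 68, 672]);
translate([51, 784, 0]) cube([68, 68, 672]);
translate([1552, 784, 0]) cube([68, 68, 672]);
translate([119, 51, 597]) cube([1433, 68, 75]);
translate([119, 784, 597]) cube([1433, 68, 75]);
translate([51, 119, 597]) cube([68, 665, 75]);
translate([1552, 119, 597]) cube([68, 665, 75]);


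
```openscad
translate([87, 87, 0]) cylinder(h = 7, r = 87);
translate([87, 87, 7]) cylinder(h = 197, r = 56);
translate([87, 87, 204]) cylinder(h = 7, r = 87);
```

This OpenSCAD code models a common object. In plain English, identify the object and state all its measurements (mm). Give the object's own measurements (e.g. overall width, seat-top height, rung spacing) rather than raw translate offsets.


A spool: two coaxial disc flanges of radius 87 mm and thickness 7 mm, joined by a core cylinder of radius 56 mm and height 197 mm. The lower flange rests on z = 0 and the three cylinders share a vertical axis.


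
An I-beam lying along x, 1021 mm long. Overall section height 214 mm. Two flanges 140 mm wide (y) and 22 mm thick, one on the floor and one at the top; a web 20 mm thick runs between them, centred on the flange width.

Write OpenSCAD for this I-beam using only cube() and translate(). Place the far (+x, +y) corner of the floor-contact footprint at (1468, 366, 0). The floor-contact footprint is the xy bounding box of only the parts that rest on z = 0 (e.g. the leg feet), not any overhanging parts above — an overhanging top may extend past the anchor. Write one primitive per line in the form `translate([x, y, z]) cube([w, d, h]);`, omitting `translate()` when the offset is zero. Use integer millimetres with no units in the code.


translate([447, 226, 0]) cube([1021, 140, 22]);
translate([447, 286, 22]) cube([1021, 20, 170]);
translate([447, 226, 192]) cube([1021, 140, 22]);


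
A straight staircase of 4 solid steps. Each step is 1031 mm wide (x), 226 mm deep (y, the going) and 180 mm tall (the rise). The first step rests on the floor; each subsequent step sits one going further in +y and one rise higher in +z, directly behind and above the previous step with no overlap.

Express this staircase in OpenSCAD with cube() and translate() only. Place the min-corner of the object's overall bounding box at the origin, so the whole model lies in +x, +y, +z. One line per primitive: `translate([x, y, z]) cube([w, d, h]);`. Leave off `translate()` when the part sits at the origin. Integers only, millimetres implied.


cube([1031, 226, 180]);
translate([0, 226, 180]) cube([1031, 226, 180]);
translate([0, 452, 360]) cube([1031, 226, 180]);
translate([0, 678, 540]) cube([1031, 226, 180]);
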